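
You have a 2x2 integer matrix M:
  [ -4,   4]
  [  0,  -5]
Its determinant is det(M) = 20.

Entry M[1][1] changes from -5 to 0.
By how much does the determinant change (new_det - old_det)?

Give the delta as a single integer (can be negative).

Cofactor C_11 = -4
Entry delta = 0 - -5 = 5
Det delta = entry_delta * cofactor = 5 * -4 = -20

Answer: -20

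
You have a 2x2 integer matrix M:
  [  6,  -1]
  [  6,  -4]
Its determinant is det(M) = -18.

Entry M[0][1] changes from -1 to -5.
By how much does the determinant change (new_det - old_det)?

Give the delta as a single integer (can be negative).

Cofactor C_01 = -6
Entry delta = -5 - -1 = -4
Det delta = entry_delta * cofactor = -4 * -6 = 24

Answer: 24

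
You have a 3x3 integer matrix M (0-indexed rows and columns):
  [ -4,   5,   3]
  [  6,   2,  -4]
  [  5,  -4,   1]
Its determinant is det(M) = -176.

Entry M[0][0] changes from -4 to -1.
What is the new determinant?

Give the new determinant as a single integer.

det is linear in row 0: changing M[0][0] by delta changes det by delta * cofactor(0,0).
Cofactor C_00 = (-1)^(0+0) * minor(0,0) = -14
Entry delta = -1 - -4 = 3
Det delta = 3 * -14 = -42
New det = -176 + -42 = -218

Answer: -218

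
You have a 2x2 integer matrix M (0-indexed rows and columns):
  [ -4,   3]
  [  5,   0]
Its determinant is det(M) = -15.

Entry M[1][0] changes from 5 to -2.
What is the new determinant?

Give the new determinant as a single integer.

Answer: 6

Derivation:
det is linear in row 1: changing M[1][0] by delta changes det by delta * cofactor(1,0).
Cofactor C_10 = (-1)^(1+0) * minor(1,0) = -3
Entry delta = -2 - 5 = -7
Det delta = -7 * -3 = 21
New det = -15 + 21 = 6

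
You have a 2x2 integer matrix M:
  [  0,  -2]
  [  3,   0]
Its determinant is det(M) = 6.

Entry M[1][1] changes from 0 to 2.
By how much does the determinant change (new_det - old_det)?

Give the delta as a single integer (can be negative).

Answer: 0

Derivation:
Cofactor C_11 = 0
Entry delta = 2 - 0 = 2
Det delta = entry_delta * cofactor = 2 * 0 = 0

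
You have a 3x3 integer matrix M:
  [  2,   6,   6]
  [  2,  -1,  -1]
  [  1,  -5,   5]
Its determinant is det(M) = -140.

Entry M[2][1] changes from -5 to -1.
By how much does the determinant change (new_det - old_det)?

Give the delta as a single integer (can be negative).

Cofactor C_21 = 14
Entry delta = -1 - -5 = 4
Det delta = entry_delta * cofactor = 4 * 14 = 56

Answer: 56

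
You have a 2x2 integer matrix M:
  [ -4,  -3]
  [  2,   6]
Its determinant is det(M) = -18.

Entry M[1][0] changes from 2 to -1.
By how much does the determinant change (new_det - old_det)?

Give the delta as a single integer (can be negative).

Answer: -9

Derivation:
Cofactor C_10 = 3
Entry delta = -1 - 2 = -3
Det delta = entry_delta * cofactor = -3 * 3 = -9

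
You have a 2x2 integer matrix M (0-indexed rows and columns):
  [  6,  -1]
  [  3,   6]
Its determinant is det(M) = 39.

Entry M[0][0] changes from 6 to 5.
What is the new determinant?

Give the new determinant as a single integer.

det is linear in row 0: changing M[0][0] by delta changes det by delta * cofactor(0,0).
Cofactor C_00 = (-1)^(0+0) * minor(0,0) = 6
Entry delta = 5 - 6 = -1
Det delta = -1 * 6 = -6
New det = 39 + -6 = 33

Answer: 33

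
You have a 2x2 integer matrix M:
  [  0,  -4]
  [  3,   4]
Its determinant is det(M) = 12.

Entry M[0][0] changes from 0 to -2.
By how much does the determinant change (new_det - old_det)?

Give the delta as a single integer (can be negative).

Cofactor C_00 = 4
Entry delta = -2 - 0 = -2
Det delta = entry_delta * cofactor = -2 * 4 = -8

Answer: -8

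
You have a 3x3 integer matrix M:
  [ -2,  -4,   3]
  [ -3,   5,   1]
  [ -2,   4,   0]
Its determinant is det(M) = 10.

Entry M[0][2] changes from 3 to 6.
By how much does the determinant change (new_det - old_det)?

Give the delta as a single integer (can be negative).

Answer: -6

Derivation:
Cofactor C_02 = -2
Entry delta = 6 - 3 = 3
Det delta = entry_delta * cofactor = 3 * -2 = -6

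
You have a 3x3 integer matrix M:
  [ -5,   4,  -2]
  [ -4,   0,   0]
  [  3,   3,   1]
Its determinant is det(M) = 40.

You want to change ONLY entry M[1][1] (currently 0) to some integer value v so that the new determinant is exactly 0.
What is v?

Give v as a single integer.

Answer: -40

Derivation:
det is linear in entry M[1][1]: det = old_det + (v - 0) * C_11
Cofactor C_11 = 1
Want det = 0: 40 + (v - 0) * 1 = 0
  (v - 0) = -40 / 1 = -40
  v = 0 + (-40) = -40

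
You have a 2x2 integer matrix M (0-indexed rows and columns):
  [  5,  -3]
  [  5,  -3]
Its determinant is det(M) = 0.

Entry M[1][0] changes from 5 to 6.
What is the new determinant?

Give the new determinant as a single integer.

Answer: 3

Derivation:
det is linear in row 1: changing M[1][0] by delta changes det by delta * cofactor(1,0).
Cofactor C_10 = (-1)^(1+0) * minor(1,0) = 3
Entry delta = 6 - 5 = 1
Det delta = 1 * 3 = 3
New det = 0 + 3 = 3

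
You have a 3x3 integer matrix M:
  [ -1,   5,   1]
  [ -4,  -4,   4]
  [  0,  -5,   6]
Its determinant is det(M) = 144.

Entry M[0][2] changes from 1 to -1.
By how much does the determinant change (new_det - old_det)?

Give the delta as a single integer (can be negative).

Answer: -40

Derivation:
Cofactor C_02 = 20
Entry delta = -1 - 1 = -2
Det delta = entry_delta * cofactor = -2 * 20 = -40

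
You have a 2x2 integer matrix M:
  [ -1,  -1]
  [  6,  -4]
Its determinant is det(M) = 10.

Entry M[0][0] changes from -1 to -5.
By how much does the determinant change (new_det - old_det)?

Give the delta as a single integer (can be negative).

Cofactor C_00 = -4
Entry delta = -5 - -1 = -4
Det delta = entry_delta * cofactor = -4 * -4 = 16

Answer: 16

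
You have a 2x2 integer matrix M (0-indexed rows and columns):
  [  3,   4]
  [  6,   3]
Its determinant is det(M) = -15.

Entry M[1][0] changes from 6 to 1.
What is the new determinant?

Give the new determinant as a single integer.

det is linear in row 1: changing M[1][0] by delta changes det by delta * cofactor(1,0).
Cofactor C_10 = (-1)^(1+0) * minor(1,0) = -4
Entry delta = 1 - 6 = -5
Det delta = -5 * -4 = 20
New det = -15 + 20 = 5

Answer: 5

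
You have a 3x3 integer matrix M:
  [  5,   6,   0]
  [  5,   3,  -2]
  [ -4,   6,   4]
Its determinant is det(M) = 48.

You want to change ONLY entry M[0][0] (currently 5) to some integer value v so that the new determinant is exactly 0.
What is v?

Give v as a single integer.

det is linear in entry M[0][0]: det = old_det + (v - 5) * C_00
Cofactor C_00 = 24
Want det = 0: 48 + (v - 5) * 24 = 0
  (v - 5) = -48 / 24 = -2
  v = 5 + (-2) = 3

Answer: 3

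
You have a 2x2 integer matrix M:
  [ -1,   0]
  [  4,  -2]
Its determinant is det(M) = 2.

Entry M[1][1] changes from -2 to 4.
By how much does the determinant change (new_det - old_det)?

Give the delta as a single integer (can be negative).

Answer: -6

Derivation:
Cofactor C_11 = -1
Entry delta = 4 - -2 = 6
Det delta = entry_delta * cofactor = 6 * -1 = -6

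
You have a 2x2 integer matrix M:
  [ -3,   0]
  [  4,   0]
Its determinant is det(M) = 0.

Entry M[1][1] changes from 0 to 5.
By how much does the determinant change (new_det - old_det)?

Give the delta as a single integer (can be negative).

Cofactor C_11 = -3
Entry delta = 5 - 0 = 5
Det delta = entry_delta * cofactor = 5 * -3 = -15

Answer: -15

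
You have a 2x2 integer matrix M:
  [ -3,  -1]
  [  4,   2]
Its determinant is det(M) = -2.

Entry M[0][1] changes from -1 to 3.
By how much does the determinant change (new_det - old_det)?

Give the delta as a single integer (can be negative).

Cofactor C_01 = -4
Entry delta = 3 - -1 = 4
Det delta = entry_delta * cofactor = 4 * -4 = -16

Answer: -16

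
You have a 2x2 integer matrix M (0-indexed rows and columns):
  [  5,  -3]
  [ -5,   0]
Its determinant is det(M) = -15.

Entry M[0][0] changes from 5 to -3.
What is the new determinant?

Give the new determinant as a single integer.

Answer: -15

Derivation:
det is linear in row 0: changing M[0][0] by delta changes det by delta * cofactor(0,0).
Cofactor C_00 = (-1)^(0+0) * minor(0,0) = 0
Entry delta = -3 - 5 = -8
Det delta = -8 * 0 = 0
New det = -15 + 0 = -15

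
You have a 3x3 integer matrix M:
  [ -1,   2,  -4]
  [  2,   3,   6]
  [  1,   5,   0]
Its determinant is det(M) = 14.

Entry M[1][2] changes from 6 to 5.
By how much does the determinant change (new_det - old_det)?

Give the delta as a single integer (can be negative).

Cofactor C_12 = 7
Entry delta = 5 - 6 = -1
Det delta = entry_delta * cofactor = -1 * 7 = -7

Answer: -7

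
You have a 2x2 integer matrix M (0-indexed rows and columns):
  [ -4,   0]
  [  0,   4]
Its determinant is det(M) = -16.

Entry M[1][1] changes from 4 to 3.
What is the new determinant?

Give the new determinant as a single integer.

Answer: -12

Derivation:
det is linear in row 1: changing M[1][1] by delta changes det by delta * cofactor(1,1).
Cofactor C_11 = (-1)^(1+1) * minor(1,1) = -4
Entry delta = 3 - 4 = -1
Det delta = -1 * -4 = 4
New det = -16 + 4 = -12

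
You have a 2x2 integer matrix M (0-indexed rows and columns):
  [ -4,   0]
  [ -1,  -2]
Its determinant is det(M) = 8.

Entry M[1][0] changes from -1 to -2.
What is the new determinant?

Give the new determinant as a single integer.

det is linear in row 1: changing M[1][0] by delta changes det by delta * cofactor(1,0).
Cofactor C_10 = (-1)^(1+0) * minor(1,0) = 0
Entry delta = -2 - -1 = -1
Det delta = -1 * 0 = 0
New det = 8 + 0 = 8

Answer: 8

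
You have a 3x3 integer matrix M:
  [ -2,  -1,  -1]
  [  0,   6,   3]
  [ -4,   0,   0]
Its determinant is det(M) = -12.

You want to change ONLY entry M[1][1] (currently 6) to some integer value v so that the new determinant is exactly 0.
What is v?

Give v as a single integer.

Answer: 3

Derivation:
det is linear in entry M[1][1]: det = old_det + (v - 6) * C_11
Cofactor C_11 = -4
Want det = 0: -12 + (v - 6) * -4 = 0
  (v - 6) = 12 / -4 = -3
  v = 6 + (-3) = 3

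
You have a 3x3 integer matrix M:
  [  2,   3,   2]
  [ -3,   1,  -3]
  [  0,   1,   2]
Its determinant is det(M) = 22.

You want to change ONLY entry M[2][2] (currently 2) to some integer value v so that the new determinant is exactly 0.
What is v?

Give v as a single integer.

Answer: 0

Derivation:
det is linear in entry M[2][2]: det = old_det + (v - 2) * C_22
Cofactor C_22 = 11
Want det = 0: 22 + (v - 2) * 11 = 0
  (v - 2) = -22 / 11 = -2
  v = 2 + (-2) = 0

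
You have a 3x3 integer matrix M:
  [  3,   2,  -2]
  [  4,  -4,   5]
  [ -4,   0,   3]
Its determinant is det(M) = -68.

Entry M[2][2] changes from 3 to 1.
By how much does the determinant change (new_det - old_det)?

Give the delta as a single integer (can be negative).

Cofactor C_22 = -20
Entry delta = 1 - 3 = -2
Det delta = entry_delta * cofactor = -2 * -20 = 40

Answer: 40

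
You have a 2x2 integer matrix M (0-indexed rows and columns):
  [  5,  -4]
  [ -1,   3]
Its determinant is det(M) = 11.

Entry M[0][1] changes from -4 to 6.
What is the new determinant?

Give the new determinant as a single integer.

det is linear in row 0: changing M[0][1] by delta changes det by delta * cofactor(0,1).
Cofactor C_01 = (-1)^(0+1) * minor(0,1) = 1
Entry delta = 6 - -4 = 10
Det delta = 10 * 1 = 10
New det = 11 + 10 = 21

Answer: 21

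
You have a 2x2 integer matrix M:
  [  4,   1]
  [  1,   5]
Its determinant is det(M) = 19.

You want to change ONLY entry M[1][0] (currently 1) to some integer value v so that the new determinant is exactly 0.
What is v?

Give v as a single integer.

det is linear in entry M[1][0]: det = old_det + (v - 1) * C_10
Cofactor C_10 = -1
Want det = 0: 19 + (v - 1) * -1 = 0
  (v - 1) = -19 / -1 = 19
  v = 1 + (19) = 20

Answer: 20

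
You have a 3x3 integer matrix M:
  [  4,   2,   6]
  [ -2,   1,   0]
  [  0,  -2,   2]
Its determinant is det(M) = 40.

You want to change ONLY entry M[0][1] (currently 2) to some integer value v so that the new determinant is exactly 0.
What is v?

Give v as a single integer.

det is linear in entry M[0][1]: det = old_det + (v - 2) * C_01
Cofactor C_01 = 4
Want det = 0: 40 + (v - 2) * 4 = 0
  (v - 2) = -40 / 4 = -10
  v = 2 + (-10) = -8

Answer: -8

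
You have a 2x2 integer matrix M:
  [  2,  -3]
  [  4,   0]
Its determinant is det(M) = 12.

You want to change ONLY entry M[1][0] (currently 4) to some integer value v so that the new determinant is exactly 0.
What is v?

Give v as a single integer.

Answer: 0

Derivation:
det is linear in entry M[1][0]: det = old_det + (v - 4) * C_10
Cofactor C_10 = 3
Want det = 0: 12 + (v - 4) * 3 = 0
  (v - 4) = -12 / 3 = -4
  v = 4 + (-4) = 0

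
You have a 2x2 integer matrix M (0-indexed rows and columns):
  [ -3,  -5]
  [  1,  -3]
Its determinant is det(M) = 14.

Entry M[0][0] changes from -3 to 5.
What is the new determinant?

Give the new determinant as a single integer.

det is linear in row 0: changing M[0][0] by delta changes det by delta * cofactor(0,0).
Cofactor C_00 = (-1)^(0+0) * minor(0,0) = -3
Entry delta = 5 - -3 = 8
Det delta = 8 * -3 = -24
New det = 14 + -24 = -10

Answer: -10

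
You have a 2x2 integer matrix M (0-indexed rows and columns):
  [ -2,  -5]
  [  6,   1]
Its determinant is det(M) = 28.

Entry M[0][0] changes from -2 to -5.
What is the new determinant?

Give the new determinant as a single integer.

det is linear in row 0: changing M[0][0] by delta changes det by delta * cofactor(0,0).
Cofactor C_00 = (-1)^(0+0) * minor(0,0) = 1
Entry delta = -5 - -2 = -3
Det delta = -3 * 1 = -3
New det = 28 + -3 = 25

Answer: 25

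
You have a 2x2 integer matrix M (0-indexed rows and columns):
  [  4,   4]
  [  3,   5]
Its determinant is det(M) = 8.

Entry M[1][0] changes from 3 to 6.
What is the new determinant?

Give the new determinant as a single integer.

det is linear in row 1: changing M[1][0] by delta changes det by delta * cofactor(1,0).
Cofactor C_10 = (-1)^(1+0) * minor(1,0) = -4
Entry delta = 6 - 3 = 3
Det delta = 3 * -4 = -12
New det = 8 + -12 = -4

Answer: -4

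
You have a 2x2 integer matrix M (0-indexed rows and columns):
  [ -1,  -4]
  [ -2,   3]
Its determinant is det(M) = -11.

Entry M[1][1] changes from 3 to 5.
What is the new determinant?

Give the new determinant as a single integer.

det is linear in row 1: changing M[1][1] by delta changes det by delta * cofactor(1,1).
Cofactor C_11 = (-1)^(1+1) * minor(1,1) = -1
Entry delta = 5 - 3 = 2
Det delta = 2 * -1 = -2
New det = -11 + -2 = -13

Answer: -13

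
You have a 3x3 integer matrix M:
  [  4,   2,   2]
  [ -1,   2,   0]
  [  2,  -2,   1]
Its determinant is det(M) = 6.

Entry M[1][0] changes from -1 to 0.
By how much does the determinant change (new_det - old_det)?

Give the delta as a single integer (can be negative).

Cofactor C_10 = -6
Entry delta = 0 - -1 = 1
Det delta = entry_delta * cofactor = 1 * -6 = -6

Answer: -6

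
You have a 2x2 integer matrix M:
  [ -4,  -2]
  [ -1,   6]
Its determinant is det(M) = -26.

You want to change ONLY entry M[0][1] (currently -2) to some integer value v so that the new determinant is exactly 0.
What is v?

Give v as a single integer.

Answer: 24

Derivation:
det is linear in entry M[0][1]: det = old_det + (v - -2) * C_01
Cofactor C_01 = 1
Want det = 0: -26 + (v - -2) * 1 = 0
  (v - -2) = 26 / 1 = 26
  v = -2 + (26) = 24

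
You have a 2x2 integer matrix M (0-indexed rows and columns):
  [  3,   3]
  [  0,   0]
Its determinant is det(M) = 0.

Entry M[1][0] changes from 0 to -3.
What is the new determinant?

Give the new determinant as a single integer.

Answer: 9

Derivation:
det is linear in row 1: changing M[1][0] by delta changes det by delta * cofactor(1,0).
Cofactor C_10 = (-1)^(1+0) * minor(1,0) = -3
Entry delta = -3 - 0 = -3
Det delta = -3 * -3 = 9
New det = 0 + 9 = 9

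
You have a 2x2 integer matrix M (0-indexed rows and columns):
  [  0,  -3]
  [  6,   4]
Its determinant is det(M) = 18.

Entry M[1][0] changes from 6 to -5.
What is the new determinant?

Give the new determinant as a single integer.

det is linear in row 1: changing M[1][0] by delta changes det by delta * cofactor(1,0).
Cofactor C_10 = (-1)^(1+0) * minor(1,0) = 3
Entry delta = -5 - 6 = -11
Det delta = -11 * 3 = -33
New det = 18 + -33 = -15

Answer: -15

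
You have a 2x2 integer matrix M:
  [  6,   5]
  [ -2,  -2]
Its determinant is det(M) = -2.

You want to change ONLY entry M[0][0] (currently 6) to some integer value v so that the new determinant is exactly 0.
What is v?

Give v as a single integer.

Answer: 5

Derivation:
det is linear in entry M[0][0]: det = old_det + (v - 6) * C_00
Cofactor C_00 = -2
Want det = 0: -2 + (v - 6) * -2 = 0
  (v - 6) = 2 / -2 = -1
  v = 6 + (-1) = 5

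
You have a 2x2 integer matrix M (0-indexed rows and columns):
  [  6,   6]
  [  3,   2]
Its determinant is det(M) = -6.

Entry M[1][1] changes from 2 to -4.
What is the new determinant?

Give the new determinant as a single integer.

Answer: -42

Derivation:
det is linear in row 1: changing M[1][1] by delta changes det by delta * cofactor(1,1).
Cofactor C_11 = (-1)^(1+1) * minor(1,1) = 6
Entry delta = -4 - 2 = -6
Det delta = -6 * 6 = -36
New det = -6 + -36 = -42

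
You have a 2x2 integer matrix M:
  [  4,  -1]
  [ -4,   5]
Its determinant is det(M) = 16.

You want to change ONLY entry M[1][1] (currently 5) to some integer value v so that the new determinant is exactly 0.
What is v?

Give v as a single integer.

Answer: 1

Derivation:
det is linear in entry M[1][1]: det = old_det + (v - 5) * C_11
Cofactor C_11 = 4
Want det = 0: 16 + (v - 5) * 4 = 0
  (v - 5) = -16 / 4 = -4
  v = 5 + (-4) = 1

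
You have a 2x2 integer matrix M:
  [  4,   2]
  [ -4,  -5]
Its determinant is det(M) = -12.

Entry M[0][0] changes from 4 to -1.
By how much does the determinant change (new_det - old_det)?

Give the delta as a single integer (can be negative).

Answer: 25

Derivation:
Cofactor C_00 = -5
Entry delta = -1 - 4 = -5
Det delta = entry_delta * cofactor = -5 * -5 = 25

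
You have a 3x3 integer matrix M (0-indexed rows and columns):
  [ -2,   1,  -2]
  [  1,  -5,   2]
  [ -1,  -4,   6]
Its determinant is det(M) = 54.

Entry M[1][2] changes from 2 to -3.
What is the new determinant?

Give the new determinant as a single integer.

det is linear in row 1: changing M[1][2] by delta changes det by delta * cofactor(1,2).
Cofactor C_12 = (-1)^(1+2) * minor(1,2) = -9
Entry delta = -3 - 2 = -5
Det delta = -5 * -9 = 45
New det = 54 + 45 = 99

Answer: 99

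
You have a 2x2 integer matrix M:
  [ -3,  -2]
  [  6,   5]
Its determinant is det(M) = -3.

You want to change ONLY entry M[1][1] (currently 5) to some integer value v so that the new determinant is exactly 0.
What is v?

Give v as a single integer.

Answer: 4

Derivation:
det is linear in entry M[1][1]: det = old_det + (v - 5) * C_11
Cofactor C_11 = -3
Want det = 0: -3 + (v - 5) * -3 = 0
  (v - 5) = 3 / -3 = -1
  v = 5 + (-1) = 4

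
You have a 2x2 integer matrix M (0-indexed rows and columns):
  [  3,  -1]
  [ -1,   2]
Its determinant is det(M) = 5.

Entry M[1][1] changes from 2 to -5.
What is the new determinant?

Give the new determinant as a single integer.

det is linear in row 1: changing M[1][1] by delta changes det by delta * cofactor(1,1).
Cofactor C_11 = (-1)^(1+1) * minor(1,1) = 3
Entry delta = -5 - 2 = -7
Det delta = -7 * 3 = -21
New det = 5 + -21 = -16

Answer: -16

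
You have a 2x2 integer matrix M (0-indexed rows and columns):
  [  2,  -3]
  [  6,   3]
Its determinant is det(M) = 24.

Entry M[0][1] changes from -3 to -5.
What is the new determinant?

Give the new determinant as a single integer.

Answer: 36

Derivation:
det is linear in row 0: changing M[0][1] by delta changes det by delta * cofactor(0,1).
Cofactor C_01 = (-1)^(0+1) * minor(0,1) = -6
Entry delta = -5 - -3 = -2
Det delta = -2 * -6 = 12
New det = 24 + 12 = 36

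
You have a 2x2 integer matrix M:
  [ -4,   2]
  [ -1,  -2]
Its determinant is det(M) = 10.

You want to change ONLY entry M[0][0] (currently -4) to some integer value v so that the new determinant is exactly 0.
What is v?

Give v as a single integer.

det is linear in entry M[0][0]: det = old_det + (v - -4) * C_00
Cofactor C_00 = -2
Want det = 0: 10 + (v - -4) * -2 = 0
  (v - -4) = -10 / -2 = 5
  v = -4 + (5) = 1

Answer: 1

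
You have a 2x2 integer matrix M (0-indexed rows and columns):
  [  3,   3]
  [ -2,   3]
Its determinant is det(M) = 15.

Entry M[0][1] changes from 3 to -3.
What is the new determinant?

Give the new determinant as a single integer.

Answer: 3

Derivation:
det is linear in row 0: changing M[0][1] by delta changes det by delta * cofactor(0,1).
Cofactor C_01 = (-1)^(0+1) * minor(0,1) = 2
Entry delta = -3 - 3 = -6
Det delta = -6 * 2 = -12
New det = 15 + -12 = 3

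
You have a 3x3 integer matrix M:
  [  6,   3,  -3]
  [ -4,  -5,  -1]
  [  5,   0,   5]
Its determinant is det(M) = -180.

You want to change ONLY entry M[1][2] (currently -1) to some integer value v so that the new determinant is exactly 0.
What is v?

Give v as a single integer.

Answer: 11

Derivation:
det is linear in entry M[1][2]: det = old_det + (v - -1) * C_12
Cofactor C_12 = 15
Want det = 0: -180 + (v - -1) * 15 = 0
  (v - -1) = 180 / 15 = 12
  v = -1 + (12) = 11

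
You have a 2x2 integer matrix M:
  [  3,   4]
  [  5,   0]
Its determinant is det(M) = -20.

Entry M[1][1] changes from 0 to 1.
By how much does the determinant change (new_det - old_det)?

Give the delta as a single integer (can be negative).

Cofactor C_11 = 3
Entry delta = 1 - 0 = 1
Det delta = entry_delta * cofactor = 1 * 3 = 3

Answer: 3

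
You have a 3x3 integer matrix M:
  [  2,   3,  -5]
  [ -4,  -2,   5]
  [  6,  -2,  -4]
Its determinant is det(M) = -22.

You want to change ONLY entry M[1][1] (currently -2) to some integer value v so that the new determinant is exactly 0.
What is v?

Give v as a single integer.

det is linear in entry M[1][1]: det = old_det + (v - -2) * C_11
Cofactor C_11 = 22
Want det = 0: -22 + (v - -2) * 22 = 0
  (v - -2) = 22 / 22 = 1
  v = -2 + (1) = -1

Answer: -1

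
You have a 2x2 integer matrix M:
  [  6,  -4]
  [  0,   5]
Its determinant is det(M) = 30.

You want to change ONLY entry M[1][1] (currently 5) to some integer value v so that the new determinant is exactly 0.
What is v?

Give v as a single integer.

det is linear in entry M[1][1]: det = old_det + (v - 5) * C_11
Cofactor C_11 = 6
Want det = 0: 30 + (v - 5) * 6 = 0
  (v - 5) = -30 / 6 = -5
  v = 5 + (-5) = 0

Answer: 0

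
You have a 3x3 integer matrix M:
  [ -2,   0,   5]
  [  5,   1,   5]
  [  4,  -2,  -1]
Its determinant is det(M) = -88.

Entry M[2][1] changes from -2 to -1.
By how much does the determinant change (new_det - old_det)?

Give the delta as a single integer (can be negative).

Answer: 35

Derivation:
Cofactor C_21 = 35
Entry delta = -1 - -2 = 1
Det delta = entry_delta * cofactor = 1 * 35 = 35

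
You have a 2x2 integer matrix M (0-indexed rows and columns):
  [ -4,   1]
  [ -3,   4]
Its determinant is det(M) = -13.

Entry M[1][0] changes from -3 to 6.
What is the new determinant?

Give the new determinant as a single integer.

det is linear in row 1: changing M[1][0] by delta changes det by delta * cofactor(1,0).
Cofactor C_10 = (-1)^(1+0) * minor(1,0) = -1
Entry delta = 6 - -3 = 9
Det delta = 9 * -1 = -9
New det = -13 + -9 = -22

Answer: -22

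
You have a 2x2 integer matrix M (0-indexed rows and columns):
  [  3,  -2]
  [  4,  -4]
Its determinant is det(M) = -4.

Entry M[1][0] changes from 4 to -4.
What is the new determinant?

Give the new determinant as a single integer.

det is linear in row 1: changing M[1][0] by delta changes det by delta * cofactor(1,0).
Cofactor C_10 = (-1)^(1+0) * minor(1,0) = 2
Entry delta = -4 - 4 = -8
Det delta = -8 * 2 = -16
New det = -4 + -16 = -20

Answer: -20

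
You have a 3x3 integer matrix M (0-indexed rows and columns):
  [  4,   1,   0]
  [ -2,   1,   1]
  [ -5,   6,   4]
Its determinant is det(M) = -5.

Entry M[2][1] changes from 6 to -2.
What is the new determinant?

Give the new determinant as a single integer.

det is linear in row 2: changing M[2][1] by delta changes det by delta * cofactor(2,1).
Cofactor C_21 = (-1)^(2+1) * minor(2,1) = -4
Entry delta = -2 - 6 = -8
Det delta = -8 * -4 = 32
New det = -5 + 32 = 27

Answer: 27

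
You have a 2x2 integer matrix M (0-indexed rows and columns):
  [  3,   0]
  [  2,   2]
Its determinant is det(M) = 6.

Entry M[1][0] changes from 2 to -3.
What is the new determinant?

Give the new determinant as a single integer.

det is linear in row 1: changing M[1][0] by delta changes det by delta * cofactor(1,0).
Cofactor C_10 = (-1)^(1+0) * minor(1,0) = 0
Entry delta = -3 - 2 = -5
Det delta = -5 * 0 = 0
New det = 6 + 0 = 6

Answer: 6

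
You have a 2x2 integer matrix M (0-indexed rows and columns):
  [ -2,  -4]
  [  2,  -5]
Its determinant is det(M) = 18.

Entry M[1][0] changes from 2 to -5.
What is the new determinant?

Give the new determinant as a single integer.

det is linear in row 1: changing M[1][0] by delta changes det by delta * cofactor(1,0).
Cofactor C_10 = (-1)^(1+0) * minor(1,0) = 4
Entry delta = -5 - 2 = -7
Det delta = -7 * 4 = -28
New det = 18 + -28 = -10

Answer: -10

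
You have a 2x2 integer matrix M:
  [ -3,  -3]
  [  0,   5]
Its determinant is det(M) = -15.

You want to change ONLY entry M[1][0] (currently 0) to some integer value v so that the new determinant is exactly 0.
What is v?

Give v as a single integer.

Answer: 5

Derivation:
det is linear in entry M[1][0]: det = old_det + (v - 0) * C_10
Cofactor C_10 = 3
Want det = 0: -15 + (v - 0) * 3 = 0
  (v - 0) = 15 / 3 = 5
  v = 0 + (5) = 5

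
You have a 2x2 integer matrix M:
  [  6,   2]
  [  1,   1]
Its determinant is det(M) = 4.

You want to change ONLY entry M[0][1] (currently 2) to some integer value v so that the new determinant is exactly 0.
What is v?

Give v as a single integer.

Answer: 6

Derivation:
det is linear in entry M[0][1]: det = old_det + (v - 2) * C_01
Cofactor C_01 = -1
Want det = 0: 4 + (v - 2) * -1 = 0
  (v - 2) = -4 / -1 = 4
  v = 2 + (4) = 6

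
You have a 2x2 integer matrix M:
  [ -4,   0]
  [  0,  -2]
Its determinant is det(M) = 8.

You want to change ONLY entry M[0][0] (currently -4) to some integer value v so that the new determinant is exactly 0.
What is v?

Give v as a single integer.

Answer: 0

Derivation:
det is linear in entry M[0][0]: det = old_det + (v - -4) * C_00
Cofactor C_00 = -2
Want det = 0: 8 + (v - -4) * -2 = 0
  (v - -4) = -8 / -2 = 4
  v = -4 + (4) = 0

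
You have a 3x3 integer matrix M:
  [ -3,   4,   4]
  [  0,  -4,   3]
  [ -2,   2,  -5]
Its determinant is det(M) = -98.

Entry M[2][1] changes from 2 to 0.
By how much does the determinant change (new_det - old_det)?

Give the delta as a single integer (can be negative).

Cofactor C_21 = 9
Entry delta = 0 - 2 = -2
Det delta = entry_delta * cofactor = -2 * 9 = -18

Answer: -18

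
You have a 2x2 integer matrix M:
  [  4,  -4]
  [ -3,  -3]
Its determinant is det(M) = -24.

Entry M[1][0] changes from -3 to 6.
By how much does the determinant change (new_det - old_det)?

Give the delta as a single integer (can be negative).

Answer: 36

Derivation:
Cofactor C_10 = 4
Entry delta = 6 - -3 = 9
Det delta = entry_delta * cofactor = 9 * 4 = 36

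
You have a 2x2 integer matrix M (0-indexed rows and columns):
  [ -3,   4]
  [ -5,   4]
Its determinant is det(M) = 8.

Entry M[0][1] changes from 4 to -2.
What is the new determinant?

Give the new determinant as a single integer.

det is linear in row 0: changing M[0][1] by delta changes det by delta * cofactor(0,1).
Cofactor C_01 = (-1)^(0+1) * minor(0,1) = 5
Entry delta = -2 - 4 = -6
Det delta = -6 * 5 = -30
New det = 8 + -30 = -22

Answer: -22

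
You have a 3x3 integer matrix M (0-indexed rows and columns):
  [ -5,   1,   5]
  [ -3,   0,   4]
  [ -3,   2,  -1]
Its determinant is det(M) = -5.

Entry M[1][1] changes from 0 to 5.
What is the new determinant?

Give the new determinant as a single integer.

det is linear in row 1: changing M[1][1] by delta changes det by delta * cofactor(1,1).
Cofactor C_11 = (-1)^(1+1) * minor(1,1) = 20
Entry delta = 5 - 0 = 5
Det delta = 5 * 20 = 100
New det = -5 + 100 = 95

Answer: 95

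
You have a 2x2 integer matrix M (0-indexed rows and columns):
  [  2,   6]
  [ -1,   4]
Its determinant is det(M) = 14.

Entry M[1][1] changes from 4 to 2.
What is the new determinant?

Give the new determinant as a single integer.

det is linear in row 1: changing M[1][1] by delta changes det by delta * cofactor(1,1).
Cofactor C_11 = (-1)^(1+1) * minor(1,1) = 2
Entry delta = 2 - 4 = -2
Det delta = -2 * 2 = -4
New det = 14 + -4 = 10

Answer: 10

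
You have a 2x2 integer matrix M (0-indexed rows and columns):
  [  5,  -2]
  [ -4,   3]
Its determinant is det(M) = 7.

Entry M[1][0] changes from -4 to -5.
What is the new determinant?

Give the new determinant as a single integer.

Answer: 5

Derivation:
det is linear in row 1: changing M[1][0] by delta changes det by delta * cofactor(1,0).
Cofactor C_10 = (-1)^(1+0) * minor(1,0) = 2
Entry delta = -5 - -4 = -1
Det delta = -1 * 2 = -2
New det = 7 + -2 = 5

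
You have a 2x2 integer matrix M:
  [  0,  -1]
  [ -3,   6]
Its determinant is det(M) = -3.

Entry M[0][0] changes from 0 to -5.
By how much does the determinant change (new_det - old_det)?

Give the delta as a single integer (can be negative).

Cofactor C_00 = 6
Entry delta = -5 - 0 = -5
Det delta = entry_delta * cofactor = -5 * 6 = -30

Answer: -30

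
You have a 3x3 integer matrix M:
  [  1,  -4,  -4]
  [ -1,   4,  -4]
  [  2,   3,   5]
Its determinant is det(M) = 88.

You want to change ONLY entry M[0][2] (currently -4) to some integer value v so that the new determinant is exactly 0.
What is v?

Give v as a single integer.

det is linear in entry M[0][2]: det = old_det + (v - -4) * C_02
Cofactor C_02 = -11
Want det = 0: 88 + (v - -4) * -11 = 0
  (v - -4) = -88 / -11 = 8
  v = -4 + (8) = 4

Answer: 4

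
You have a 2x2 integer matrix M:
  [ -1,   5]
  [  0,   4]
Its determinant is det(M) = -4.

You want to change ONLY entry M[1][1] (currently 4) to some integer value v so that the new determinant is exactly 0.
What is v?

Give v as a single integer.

Answer: 0

Derivation:
det is linear in entry M[1][1]: det = old_det + (v - 4) * C_11
Cofactor C_11 = -1
Want det = 0: -4 + (v - 4) * -1 = 0
  (v - 4) = 4 / -1 = -4
  v = 4 + (-4) = 0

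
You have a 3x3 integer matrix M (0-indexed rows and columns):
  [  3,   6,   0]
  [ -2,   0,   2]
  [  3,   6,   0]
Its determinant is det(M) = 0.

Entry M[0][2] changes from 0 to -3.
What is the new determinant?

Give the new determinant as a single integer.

det is linear in row 0: changing M[0][2] by delta changes det by delta * cofactor(0,2).
Cofactor C_02 = (-1)^(0+2) * minor(0,2) = -12
Entry delta = -3 - 0 = -3
Det delta = -3 * -12 = 36
New det = 0 + 36 = 36

Answer: 36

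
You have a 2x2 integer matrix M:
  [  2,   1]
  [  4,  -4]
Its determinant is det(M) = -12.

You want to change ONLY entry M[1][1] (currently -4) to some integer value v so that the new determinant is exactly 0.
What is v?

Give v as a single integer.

det is linear in entry M[1][1]: det = old_det + (v - -4) * C_11
Cofactor C_11 = 2
Want det = 0: -12 + (v - -4) * 2 = 0
  (v - -4) = 12 / 2 = 6
  v = -4 + (6) = 2

Answer: 2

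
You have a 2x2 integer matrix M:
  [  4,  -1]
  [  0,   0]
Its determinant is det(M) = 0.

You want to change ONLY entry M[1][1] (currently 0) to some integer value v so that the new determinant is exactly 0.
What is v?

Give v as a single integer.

det is linear in entry M[1][1]: det = old_det + (v - 0) * C_11
Cofactor C_11 = 4
Want det = 0: 0 + (v - 0) * 4 = 0
  (v - 0) = 0 / 4 = 0
  v = 0 + (0) = 0

Answer: 0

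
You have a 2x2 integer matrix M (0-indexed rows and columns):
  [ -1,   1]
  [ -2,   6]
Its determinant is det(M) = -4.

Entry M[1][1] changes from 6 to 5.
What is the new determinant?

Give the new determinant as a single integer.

det is linear in row 1: changing M[1][1] by delta changes det by delta * cofactor(1,1).
Cofactor C_11 = (-1)^(1+1) * minor(1,1) = -1
Entry delta = 5 - 6 = -1
Det delta = -1 * -1 = 1
New det = -4 + 1 = -3

Answer: -3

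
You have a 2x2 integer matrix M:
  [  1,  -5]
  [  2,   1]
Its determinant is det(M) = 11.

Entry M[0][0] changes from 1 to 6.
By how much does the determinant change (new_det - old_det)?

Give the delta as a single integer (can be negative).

Cofactor C_00 = 1
Entry delta = 6 - 1 = 5
Det delta = entry_delta * cofactor = 5 * 1 = 5

Answer: 5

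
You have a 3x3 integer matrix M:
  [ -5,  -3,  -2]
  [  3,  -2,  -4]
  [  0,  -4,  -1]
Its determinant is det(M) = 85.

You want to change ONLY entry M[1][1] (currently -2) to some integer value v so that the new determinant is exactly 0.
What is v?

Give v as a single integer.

det is linear in entry M[1][1]: det = old_det + (v - -2) * C_11
Cofactor C_11 = 5
Want det = 0: 85 + (v - -2) * 5 = 0
  (v - -2) = -85 / 5 = -17
  v = -2 + (-17) = -19

Answer: -19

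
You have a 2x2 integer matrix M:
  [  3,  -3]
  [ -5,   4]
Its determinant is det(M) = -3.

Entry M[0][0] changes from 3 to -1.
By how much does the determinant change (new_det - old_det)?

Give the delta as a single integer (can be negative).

Answer: -16

Derivation:
Cofactor C_00 = 4
Entry delta = -1 - 3 = -4
Det delta = entry_delta * cofactor = -4 * 4 = -16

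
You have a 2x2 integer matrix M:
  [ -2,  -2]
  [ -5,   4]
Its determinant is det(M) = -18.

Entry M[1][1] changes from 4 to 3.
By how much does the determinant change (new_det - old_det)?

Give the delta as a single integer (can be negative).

Cofactor C_11 = -2
Entry delta = 3 - 4 = -1
Det delta = entry_delta * cofactor = -1 * -2 = 2

Answer: 2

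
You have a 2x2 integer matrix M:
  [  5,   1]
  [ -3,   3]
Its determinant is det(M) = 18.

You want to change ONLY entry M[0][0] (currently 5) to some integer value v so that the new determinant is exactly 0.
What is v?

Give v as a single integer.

det is linear in entry M[0][0]: det = old_det + (v - 5) * C_00
Cofactor C_00 = 3
Want det = 0: 18 + (v - 5) * 3 = 0
  (v - 5) = -18 / 3 = -6
  v = 5 + (-6) = -1

Answer: -1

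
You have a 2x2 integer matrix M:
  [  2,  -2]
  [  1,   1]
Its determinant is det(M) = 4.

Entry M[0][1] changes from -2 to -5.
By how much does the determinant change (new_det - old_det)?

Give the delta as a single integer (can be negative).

Cofactor C_01 = -1
Entry delta = -5 - -2 = -3
Det delta = entry_delta * cofactor = -3 * -1 = 3

Answer: 3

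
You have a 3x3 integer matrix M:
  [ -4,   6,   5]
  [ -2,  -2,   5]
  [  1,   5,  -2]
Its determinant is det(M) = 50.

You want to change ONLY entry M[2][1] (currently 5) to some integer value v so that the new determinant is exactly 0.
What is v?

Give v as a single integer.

det is linear in entry M[2][1]: det = old_det + (v - 5) * C_21
Cofactor C_21 = 10
Want det = 0: 50 + (v - 5) * 10 = 0
  (v - 5) = -50 / 10 = -5
  v = 5 + (-5) = 0

Answer: 0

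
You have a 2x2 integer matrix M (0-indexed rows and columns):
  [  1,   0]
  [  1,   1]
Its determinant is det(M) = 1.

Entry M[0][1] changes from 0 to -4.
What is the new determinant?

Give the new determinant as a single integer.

det is linear in row 0: changing M[0][1] by delta changes det by delta * cofactor(0,1).
Cofactor C_01 = (-1)^(0+1) * minor(0,1) = -1
Entry delta = -4 - 0 = -4
Det delta = -4 * -1 = 4
New det = 1 + 4 = 5

Answer: 5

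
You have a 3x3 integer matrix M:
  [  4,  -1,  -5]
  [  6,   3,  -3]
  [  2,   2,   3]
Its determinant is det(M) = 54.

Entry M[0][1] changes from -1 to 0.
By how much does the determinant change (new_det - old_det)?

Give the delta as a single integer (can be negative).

Answer: -24

Derivation:
Cofactor C_01 = -24
Entry delta = 0 - -1 = 1
Det delta = entry_delta * cofactor = 1 * -24 = -24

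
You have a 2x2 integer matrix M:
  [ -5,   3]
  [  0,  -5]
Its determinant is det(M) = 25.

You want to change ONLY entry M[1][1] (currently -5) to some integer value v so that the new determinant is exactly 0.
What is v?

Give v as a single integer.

Answer: 0

Derivation:
det is linear in entry M[1][1]: det = old_det + (v - -5) * C_11
Cofactor C_11 = -5
Want det = 0: 25 + (v - -5) * -5 = 0
  (v - -5) = -25 / -5 = 5
  v = -5 + (5) = 0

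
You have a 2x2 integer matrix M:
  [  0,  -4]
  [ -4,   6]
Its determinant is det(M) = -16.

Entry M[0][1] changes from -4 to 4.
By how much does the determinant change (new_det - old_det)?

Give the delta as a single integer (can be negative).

Answer: 32

Derivation:
Cofactor C_01 = 4
Entry delta = 4 - -4 = 8
Det delta = entry_delta * cofactor = 8 * 4 = 32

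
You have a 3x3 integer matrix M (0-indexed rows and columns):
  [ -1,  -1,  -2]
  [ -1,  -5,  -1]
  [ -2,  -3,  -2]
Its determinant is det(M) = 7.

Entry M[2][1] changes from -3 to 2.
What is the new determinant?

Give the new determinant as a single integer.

Answer: 12

Derivation:
det is linear in row 2: changing M[2][1] by delta changes det by delta * cofactor(2,1).
Cofactor C_21 = (-1)^(2+1) * minor(2,1) = 1
Entry delta = 2 - -3 = 5
Det delta = 5 * 1 = 5
New det = 7 + 5 = 12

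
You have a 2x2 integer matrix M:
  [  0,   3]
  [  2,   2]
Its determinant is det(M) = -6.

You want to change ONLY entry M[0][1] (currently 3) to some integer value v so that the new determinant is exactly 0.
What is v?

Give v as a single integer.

Answer: 0

Derivation:
det is linear in entry M[0][1]: det = old_det + (v - 3) * C_01
Cofactor C_01 = -2
Want det = 0: -6 + (v - 3) * -2 = 0
  (v - 3) = 6 / -2 = -3
  v = 3 + (-3) = 0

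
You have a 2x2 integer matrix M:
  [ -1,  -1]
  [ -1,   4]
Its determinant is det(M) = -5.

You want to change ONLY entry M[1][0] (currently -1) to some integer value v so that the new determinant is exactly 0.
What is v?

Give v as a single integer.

det is linear in entry M[1][0]: det = old_det + (v - -1) * C_10
Cofactor C_10 = 1
Want det = 0: -5 + (v - -1) * 1 = 0
  (v - -1) = 5 / 1 = 5
  v = -1 + (5) = 4

Answer: 4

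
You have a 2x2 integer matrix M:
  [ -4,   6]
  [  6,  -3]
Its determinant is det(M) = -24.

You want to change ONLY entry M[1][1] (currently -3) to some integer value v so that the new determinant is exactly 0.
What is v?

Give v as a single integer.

det is linear in entry M[1][1]: det = old_det + (v - -3) * C_11
Cofactor C_11 = -4
Want det = 0: -24 + (v - -3) * -4 = 0
  (v - -3) = 24 / -4 = -6
  v = -3 + (-6) = -9

Answer: -9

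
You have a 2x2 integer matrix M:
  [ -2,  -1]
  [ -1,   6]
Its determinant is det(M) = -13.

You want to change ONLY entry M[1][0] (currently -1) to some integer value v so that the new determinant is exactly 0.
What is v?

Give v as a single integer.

Answer: 12

Derivation:
det is linear in entry M[1][0]: det = old_det + (v - -1) * C_10
Cofactor C_10 = 1
Want det = 0: -13 + (v - -1) * 1 = 0
  (v - -1) = 13 / 1 = 13
  v = -1 + (13) = 12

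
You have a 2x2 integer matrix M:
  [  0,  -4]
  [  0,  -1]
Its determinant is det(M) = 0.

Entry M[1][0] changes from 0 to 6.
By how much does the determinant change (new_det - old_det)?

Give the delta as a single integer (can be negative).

Cofactor C_10 = 4
Entry delta = 6 - 0 = 6
Det delta = entry_delta * cofactor = 6 * 4 = 24

Answer: 24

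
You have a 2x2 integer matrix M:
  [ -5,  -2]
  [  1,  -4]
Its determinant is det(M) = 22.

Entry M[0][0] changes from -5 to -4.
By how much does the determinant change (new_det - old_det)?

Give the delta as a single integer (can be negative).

Answer: -4

Derivation:
Cofactor C_00 = -4
Entry delta = -4 - -5 = 1
Det delta = entry_delta * cofactor = 1 * -4 = -4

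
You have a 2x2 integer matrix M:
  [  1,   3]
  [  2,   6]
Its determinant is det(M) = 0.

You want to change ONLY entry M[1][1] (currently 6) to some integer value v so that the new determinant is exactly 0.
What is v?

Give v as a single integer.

Answer: 6

Derivation:
det is linear in entry M[1][1]: det = old_det + (v - 6) * C_11
Cofactor C_11 = 1
Want det = 0: 0 + (v - 6) * 1 = 0
  (v - 6) = 0 / 1 = 0
  v = 6 + (0) = 6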